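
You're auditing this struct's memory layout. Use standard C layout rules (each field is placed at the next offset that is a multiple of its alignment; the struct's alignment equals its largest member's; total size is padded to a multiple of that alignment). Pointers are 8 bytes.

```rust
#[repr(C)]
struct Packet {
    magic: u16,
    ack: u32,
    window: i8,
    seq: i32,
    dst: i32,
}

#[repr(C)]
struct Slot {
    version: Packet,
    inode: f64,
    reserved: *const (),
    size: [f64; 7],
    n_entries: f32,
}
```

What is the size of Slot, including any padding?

Packet: 0..2  magic  (2B, 2-aligned); 2..4  -- padding (2B); 4..8  ack  (4B, 4-aligned); 8..9  window  (1B, 1-aligned); 9..12  -- padding (3B); 12..16  seq  (4B, 4-aligned); 16..20  dst  (4B, 4-aligned); sizeof = 20, alignof = 4
0..20  version  (20B, 4-aligned)
20..24  -- padding (4B)
24..32  inode  (8B, 8-aligned)
32..40  reserved  (8B, 8-aligned)
40..96  size  (56B, 8-aligned)
96..100  n_entries  (4B, 4-aligned)
100..104  -- tail padding (4B)
sizeof = 104, alignof = 8

104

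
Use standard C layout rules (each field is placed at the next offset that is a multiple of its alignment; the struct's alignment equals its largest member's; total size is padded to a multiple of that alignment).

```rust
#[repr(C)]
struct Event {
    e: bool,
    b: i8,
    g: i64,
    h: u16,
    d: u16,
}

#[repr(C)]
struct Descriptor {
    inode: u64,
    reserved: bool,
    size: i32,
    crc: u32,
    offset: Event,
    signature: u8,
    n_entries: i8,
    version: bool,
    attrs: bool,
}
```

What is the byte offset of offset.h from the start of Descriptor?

Event: 0..1  e  (1B, 1-aligned); 1..2  b  (1B, 1-aligned); 2..8  -- padding (6B); 8..16  g  (8B, 8-aligned); 16..18  h  (2B, 2-aligned); 18..20  d  (2B, 2-aligned); 20..24  -- tail padding (4B); sizeof = 24, alignof = 8
0..8  inode  (8B, 8-aligned)
8..9  reserved  (1B, 1-aligned)
9..12  -- padding (3B)
12..16  size  (4B, 4-aligned)
16..20  crc  (4B, 4-aligned)
20..24  -- padding (4B)
24..48  offset  (24B, 8-aligned)
within Event: h at 16
24 + 16 = 40

40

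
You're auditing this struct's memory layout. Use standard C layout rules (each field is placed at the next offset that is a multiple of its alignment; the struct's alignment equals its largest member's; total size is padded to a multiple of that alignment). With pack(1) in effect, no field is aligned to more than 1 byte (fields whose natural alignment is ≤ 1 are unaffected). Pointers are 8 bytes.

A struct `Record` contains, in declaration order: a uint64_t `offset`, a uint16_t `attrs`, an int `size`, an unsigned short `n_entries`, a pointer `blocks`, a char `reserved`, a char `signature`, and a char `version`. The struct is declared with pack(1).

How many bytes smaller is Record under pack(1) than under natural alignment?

natural layout:
  offset at 0 (size 8, align 8) → ends 8
  attrs at 8 (size 2, align 2) → ends 10
  pad 2 to align 4 for size
  size at 12 (size 4, align 4) → ends 16
  n_entries at 16 (size 2, align 2) → ends 18
  pad 6 to align 8 for blocks
  blocks at 24 (size 8, align 8) → ends 32
  reserved at 32 (size 1, align 1) → ends 33
  signature at 33 (size 1, align 1) → ends 34
  version at 34 (size 1, align 1) → ends 35
  tail pad 5 to reach multiple of 8
  total 40 bytes, alignment 8
packed(1) layout:
  offset at 0 (size 8, align 1) → ends 8
  attrs at 8 (size 2, align 1) → ends 10
  size at 10 (size 4, align 1) → ends 14
  n_entries at 14 (size 2, align 1) → ends 16
  blocks at 16 (size 8, align 1) → ends 24
  reserved at 24 (size 1, align 1) → ends 25
  signature at 25 (size 1, align 1) → ends 26
  version at 26 (size 1, align 1) → ends 27
  total 27 bytes, alignment 1
40 − 27 = 13

13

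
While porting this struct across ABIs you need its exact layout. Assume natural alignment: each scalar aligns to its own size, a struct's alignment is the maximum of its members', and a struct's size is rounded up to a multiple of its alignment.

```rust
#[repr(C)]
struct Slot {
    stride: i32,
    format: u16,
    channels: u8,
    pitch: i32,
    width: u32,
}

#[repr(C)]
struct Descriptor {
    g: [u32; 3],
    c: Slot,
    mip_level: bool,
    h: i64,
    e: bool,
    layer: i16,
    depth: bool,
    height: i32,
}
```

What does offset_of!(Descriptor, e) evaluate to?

40

Slot: stride at 0 (size 4, align 4) → ends 4; format at 4 (size 2, align 2) → ends 6; channels at 6 (size 1, align 1) → ends 7; pad 1 to align 4 for pitch; pitch at 8 (size 4, align 4) → ends 12; width at 12 (size 4, align 4) → ends 16; total 16 bytes, alignment 4
g at 0 (size 12, align 4) → ends 12
c at 12 (size 16, align 4) → ends 28
mip_level at 28 (size 1, align 1) → ends 29
pad 3 to align 8 for h
h at 32 (size 8, align 8) → ends 40
e at 40 (size 1, align 1) → ends 41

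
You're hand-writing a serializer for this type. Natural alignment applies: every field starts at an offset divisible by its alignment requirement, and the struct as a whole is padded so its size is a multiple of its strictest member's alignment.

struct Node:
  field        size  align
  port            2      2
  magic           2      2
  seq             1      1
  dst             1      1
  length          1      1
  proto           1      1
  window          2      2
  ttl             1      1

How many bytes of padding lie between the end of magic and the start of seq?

port at 0 (size 2, align 2) → ends 2
magic at 2 (size 2, align 2) → ends 4
seq at 4 (size 1, align 1) → ends 5

0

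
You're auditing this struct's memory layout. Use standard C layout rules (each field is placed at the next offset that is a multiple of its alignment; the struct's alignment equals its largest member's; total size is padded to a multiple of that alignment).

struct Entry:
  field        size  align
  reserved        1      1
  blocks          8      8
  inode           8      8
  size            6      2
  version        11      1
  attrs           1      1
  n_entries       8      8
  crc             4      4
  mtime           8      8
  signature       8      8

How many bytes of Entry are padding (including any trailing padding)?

0..1  reserved  (1B, 1-aligned)
1..8  -- padding (7B)
8..16  blocks  (8B, 8-aligned)
16..24  inode  (8B, 8-aligned)
24..30  size  (6B, 2-aligned)
30..41  version  (11B, 1-aligned)
41..42  attrs  (1B, 1-aligned)
42..48  -- padding (6B)
48..56  n_entries  (8B, 8-aligned)
56..60  crc  (4B, 4-aligned)
60..64  -- padding (4B)
64..72  mtime  (8B, 8-aligned)
72..80  signature  (8B, 8-aligned)
sizeof = 80, alignof = 8
data bytes 63, size 80 → padding 17

17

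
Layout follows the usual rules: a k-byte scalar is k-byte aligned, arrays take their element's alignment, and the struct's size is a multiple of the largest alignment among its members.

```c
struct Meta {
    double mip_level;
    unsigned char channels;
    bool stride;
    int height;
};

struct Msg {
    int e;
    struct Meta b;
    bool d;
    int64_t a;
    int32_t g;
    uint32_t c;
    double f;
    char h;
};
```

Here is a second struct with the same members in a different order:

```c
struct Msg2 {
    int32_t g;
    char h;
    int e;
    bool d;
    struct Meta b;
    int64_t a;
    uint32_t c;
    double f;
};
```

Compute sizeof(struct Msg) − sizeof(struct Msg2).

8

Meta: mip_level at 0 (size 8, align 8) → ends 8; channels at 8 (size 1, align 1) → ends 9; stride at 9 (size 1, align 1) → ends 10; pad 2 to align 4 for height; height at 12 (size 4, align 4) → ends 16; total 16 bytes, alignment 8
e at 0 (size 4, align 4) → ends 4
pad 4 to align 8 for b
b at 8 (size 16, align 8) → ends 24
d at 24 (size 1, align 1) → ends 25
pad 7 to align 8 for a
a at 32 (size 8, align 8) → ends 40
g at 40 (size 4, align 4) → ends 44
c at 44 (size 4, align 4) → ends 48
f at 48 (size 8, align 8) → ends 56
h at 56 (size 1, align 1) → ends 57
tail pad 7 to reach multiple of 8
total 64 bytes, alignment 8
— Msg2 —
g at 0 (size 4, align 4) → ends 4
h at 4 (size 1, align 1) → ends 5
pad 3 to align 4 for e
e at 8 (size 4, align 4) → ends 12
d at 12 (size 1, align 1) → ends 13
pad 3 to align 8 for b
b at 16 (size 16, align 8) → ends 32
a at 32 (size 8, align 8) → ends 40
c at 40 (size 4, align 4) → ends 44
pad 4 to align 8 for f
f at 48 (size 8, align 8) → ends 56
total 56 bytes, alignment 8
64 − 56 = 8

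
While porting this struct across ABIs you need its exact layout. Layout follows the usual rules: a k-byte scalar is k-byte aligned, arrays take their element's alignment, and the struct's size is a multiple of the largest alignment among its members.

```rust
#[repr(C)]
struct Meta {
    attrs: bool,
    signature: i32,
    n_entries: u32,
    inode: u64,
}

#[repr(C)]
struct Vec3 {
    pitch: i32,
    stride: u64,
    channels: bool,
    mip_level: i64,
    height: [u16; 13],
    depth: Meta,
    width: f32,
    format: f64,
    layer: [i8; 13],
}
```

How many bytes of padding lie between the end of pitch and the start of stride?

4

Meta: attrs at 0 (size 1, align 1) → ends 1; pad 3 to align 4 for signature; signature at 4 (size 4, align 4) → ends 8; n_entries at 8 (size 4, align 4) → ends 12; pad 4 to align 8 for inode; inode at 16 (size 8, align 8) → ends 24; total 24 bytes, alignment 8
pitch at 0 (size 4, align 4) → ends 4
pad 4 to align 8 for stride
stride at 8 (size 8, align 8) → ends 16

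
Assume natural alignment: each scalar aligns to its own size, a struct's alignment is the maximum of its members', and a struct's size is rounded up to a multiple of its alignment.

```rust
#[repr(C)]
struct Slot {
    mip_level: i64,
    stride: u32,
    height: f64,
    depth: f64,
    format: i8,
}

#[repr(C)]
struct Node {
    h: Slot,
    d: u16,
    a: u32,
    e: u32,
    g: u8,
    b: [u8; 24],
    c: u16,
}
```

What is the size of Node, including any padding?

Slot: 0..8  mip_level  (8B, 8-aligned); 8..12  stride  (4B, 4-aligned); 12..16  -- padding (4B); 16..24  height  (8B, 8-aligned); 24..32  depth  (8B, 8-aligned); 32..33  format  (1B, 1-aligned); 33..40  -- tail padding (7B); sizeof = 40, alignof = 8
0..40  h  (40B, 8-aligned)
40..42  d  (2B, 2-aligned)
42..44  -- padding (2B)
44..48  a  (4B, 4-aligned)
48..52  e  (4B, 4-aligned)
52..53  g  (1B, 1-aligned)
53..77  b  (24B, 1-aligned)
77..78  -- padding (1B)
78..80  c  (2B, 2-aligned)
sizeof = 80, alignof = 8

80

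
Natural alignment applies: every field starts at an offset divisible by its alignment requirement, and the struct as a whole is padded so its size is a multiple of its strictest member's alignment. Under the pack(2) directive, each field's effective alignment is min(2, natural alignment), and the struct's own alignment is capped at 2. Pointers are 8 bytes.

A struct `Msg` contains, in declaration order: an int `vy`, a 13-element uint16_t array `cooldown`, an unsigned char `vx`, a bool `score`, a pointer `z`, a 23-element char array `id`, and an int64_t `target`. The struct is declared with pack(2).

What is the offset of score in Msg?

31

vy at 0 (size 4, align 2) → ends 4
cooldown at 4 (size 26, align 2) → ends 30
vx at 30 (size 1, align 1) → ends 31
score at 31 (size 1, align 1) → ends 32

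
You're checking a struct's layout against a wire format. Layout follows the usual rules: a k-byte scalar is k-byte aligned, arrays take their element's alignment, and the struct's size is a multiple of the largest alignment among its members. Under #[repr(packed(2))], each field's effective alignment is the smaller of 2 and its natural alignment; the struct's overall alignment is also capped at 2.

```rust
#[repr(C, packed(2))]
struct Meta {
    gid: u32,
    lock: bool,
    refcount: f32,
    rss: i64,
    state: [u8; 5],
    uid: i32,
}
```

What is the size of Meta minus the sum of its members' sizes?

0..4  gid  (4B, 2-aligned)
4..5  lock  (1B, 1-aligned)
5..6  -- padding (1B)
6..10  refcount  (4B, 2-aligned)
10..18  rss  (8B, 2-aligned)
18..23  state  (5B, 1-aligned)
23..24  -- padding (1B)
24..28  uid  (4B, 2-aligned)
sizeof = 28, alignof = 2
data bytes 26, size 28 → padding 2

2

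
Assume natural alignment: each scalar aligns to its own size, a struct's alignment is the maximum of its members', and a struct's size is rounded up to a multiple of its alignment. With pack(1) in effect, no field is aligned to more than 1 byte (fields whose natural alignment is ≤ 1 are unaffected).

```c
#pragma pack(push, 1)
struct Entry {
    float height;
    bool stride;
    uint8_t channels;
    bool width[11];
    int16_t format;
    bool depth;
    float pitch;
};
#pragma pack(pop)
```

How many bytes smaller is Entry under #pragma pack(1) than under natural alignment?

4

natural layout:
  @0: height [4B, align 4] → 4
  @4: stride [1B, align 1] → 5
  @5: channels [1B, align 1] → 6
  @6: width [11B, align 1] → 17
  +1 pad (align 2)
  @18: format [2B, align 2] → 20
  @20: depth [1B, align 1] → 21
  +3 pad (align 4)
  @24: pitch [4B, align 4] → 28
  size 28, align 4
packed(1) layout:
  @0: height [4B, align 1] → 4
  @4: stride [1B, align 1] → 5
  @5: channels [1B, align 1] → 6
  @6: width [11B, align 1] → 17
  @17: format [2B, align 1] → 19
  @19: depth [1B, align 1] → 20
  @20: pitch [4B, align 1] → 24
  size 24, align 1
28 − 24 = 4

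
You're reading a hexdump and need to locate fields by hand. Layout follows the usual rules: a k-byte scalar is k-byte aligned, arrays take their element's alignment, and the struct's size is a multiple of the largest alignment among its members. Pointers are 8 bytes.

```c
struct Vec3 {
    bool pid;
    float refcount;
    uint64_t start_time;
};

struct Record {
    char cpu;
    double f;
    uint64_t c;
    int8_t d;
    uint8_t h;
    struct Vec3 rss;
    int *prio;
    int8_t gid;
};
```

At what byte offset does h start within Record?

25

Vec3: @0: pid [1B, align 1] → 1; +3 pad (align 4); @4: refcount [4B, align 4] → 8; @8: start_time [8B, align 8] → 16; size 16, align 8
@0: cpu [1B, align 1] → 1
+7 pad (align 8)
@8: f [8B, align 8] → 16
@16: c [8B, align 8] → 24
@24: d [1B, align 1] → 25
@25: h [1B, align 1] → 26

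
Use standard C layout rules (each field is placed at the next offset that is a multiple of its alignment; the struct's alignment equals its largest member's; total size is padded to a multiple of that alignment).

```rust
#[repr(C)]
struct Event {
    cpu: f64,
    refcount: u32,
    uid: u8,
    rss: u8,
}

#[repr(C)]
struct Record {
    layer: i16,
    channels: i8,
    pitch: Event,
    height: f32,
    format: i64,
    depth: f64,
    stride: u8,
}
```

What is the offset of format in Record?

Event: @0: cpu [8B, align 8] → 8; @8: refcount [4B, align 4] → 12; @12: uid [1B, align 1] → 13; @13: rss [1B, align 1] → 14; +2 tail pad (align 8); size 16, align 8
@0: layer [2B, align 2] → 2
@2: channels [1B, align 1] → 3
+5 pad (align 8)
@8: pitch [16B, align 8] → 24
@24: height [4B, align 4] → 28
+4 pad (align 8)
@32: format [8B, align 8] → 40

32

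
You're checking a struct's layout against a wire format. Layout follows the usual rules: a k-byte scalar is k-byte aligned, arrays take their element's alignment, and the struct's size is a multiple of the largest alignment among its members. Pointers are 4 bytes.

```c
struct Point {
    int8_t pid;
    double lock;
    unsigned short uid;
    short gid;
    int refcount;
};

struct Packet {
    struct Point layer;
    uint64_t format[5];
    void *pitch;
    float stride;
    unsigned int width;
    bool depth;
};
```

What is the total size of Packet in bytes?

80

Point: @0: pid [1B, align 1] → 1; +7 pad (align 8); @8: lock [8B, align 8] → 16; @16: uid [2B, align 2] → 18; @18: gid [2B, align 2] → 20; @20: refcount [4B, align 4] → 24; size 24, align 8
@0: layer [24B, align 8] → 24
@24: format [40B, align 8] → 64
@64: pitch [4B, align 4] → 68
@68: stride [4B, align 4] → 72
@72: width [4B, align 4] → 76
@76: depth [1B, align 1] → 77
+3 tail pad (align 8)
size 80, align 8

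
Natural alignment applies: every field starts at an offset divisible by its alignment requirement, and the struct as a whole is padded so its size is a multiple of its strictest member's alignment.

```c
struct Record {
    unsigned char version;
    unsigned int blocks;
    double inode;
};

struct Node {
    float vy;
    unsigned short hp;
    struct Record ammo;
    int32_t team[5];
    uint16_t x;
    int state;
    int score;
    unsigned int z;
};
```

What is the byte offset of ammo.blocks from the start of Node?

12

Record: @0: version [1B, align 1] → 1; +3 pad (align 4); @4: blocks [4B, align 4] → 8; @8: inode [8B, align 8] → 16; size 16, align 8
@0: vy [4B, align 4] → 4
@4: hp [2B, align 2] → 6
+2 pad (align 8)
@8: ammo [16B, align 8] → 24
within Record: blocks at 4
8 + 4 = 12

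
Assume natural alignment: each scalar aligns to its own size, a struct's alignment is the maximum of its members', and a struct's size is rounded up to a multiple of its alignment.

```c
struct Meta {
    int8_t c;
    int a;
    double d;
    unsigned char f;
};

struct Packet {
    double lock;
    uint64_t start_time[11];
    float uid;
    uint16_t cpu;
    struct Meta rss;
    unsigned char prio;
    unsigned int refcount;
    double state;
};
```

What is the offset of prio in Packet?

Meta: c at 0 (size 1, align 1) → ends 1; pad 3 to align 4 for a; a at 4 (size 4, align 4) → ends 8; d at 8 (size 8, align 8) → ends 16; f at 16 (size 1, align 1) → ends 17; tail pad 7 to reach multiple of 8; total 24 bytes, alignment 8
lock at 0 (size 8, align 8) → ends 8
start_time at 8 (size 88, align 8) → ends 96
uid at 96 (size 4, align 4) → ends 100
cpu at 100 (size 2, align 2) → ends 102
pad 2 to align 8 for rss
rss at 104 (size 24, align 8) → ends 128
prio at 128 (size 1, align 1) → ends 129

128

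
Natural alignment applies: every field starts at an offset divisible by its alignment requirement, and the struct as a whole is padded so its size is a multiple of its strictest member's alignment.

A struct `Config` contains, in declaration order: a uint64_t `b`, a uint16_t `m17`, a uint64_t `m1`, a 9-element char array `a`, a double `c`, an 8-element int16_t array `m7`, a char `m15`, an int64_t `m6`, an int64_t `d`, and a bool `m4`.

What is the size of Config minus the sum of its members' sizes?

27

0..8  b  (8B, 8-aligned)
8..10  m17  (2B, 2-aligned)
10..16  -- padding (6B)
16..24  m1  (8B, 8-aligned)
24..33  a  (9B, 1-aligned)
33..40  -- padding (7B)
40..48  c  (8B, 8-aligned)
48..64  m7  (16B, 2-aligned)
64..65  m15  (1B, 1-aligned)
65..72  -- padding (7B)
72..80  m6  (8B, 8-aligned)
80..88  d  (8B, 8-aligned)
88..89  m4  (1B, 1-aligned)
89..96  -- tail padding (7B)
sizeof = 96, alignof = 8
data bytes 69, size 96 → padding 27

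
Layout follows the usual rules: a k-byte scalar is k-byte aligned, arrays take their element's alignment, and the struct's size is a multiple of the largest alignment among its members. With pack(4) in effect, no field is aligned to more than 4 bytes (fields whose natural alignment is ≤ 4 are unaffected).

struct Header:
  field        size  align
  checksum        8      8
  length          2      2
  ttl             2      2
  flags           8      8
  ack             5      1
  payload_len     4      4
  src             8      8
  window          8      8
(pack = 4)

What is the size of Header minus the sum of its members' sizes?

3

0..8  checksum  (8B, 4-aligned)
8..10  length  (2B, 2-aligned)
10..12  ttl  (2B, 2-aligned)
12..20  flags  (8B, 4-aligned)
20..25  ack  (5B, 1-aligned)
25..28  -- padding (3B)
28..32  payload_len  (4B, 4-aligned)
32..40  src  (8B, 4-aligned)
40..48  window  (8B, 4-aligned)
sizeof = 48, alignof = 4
data bytes 45, size 48 → padding 3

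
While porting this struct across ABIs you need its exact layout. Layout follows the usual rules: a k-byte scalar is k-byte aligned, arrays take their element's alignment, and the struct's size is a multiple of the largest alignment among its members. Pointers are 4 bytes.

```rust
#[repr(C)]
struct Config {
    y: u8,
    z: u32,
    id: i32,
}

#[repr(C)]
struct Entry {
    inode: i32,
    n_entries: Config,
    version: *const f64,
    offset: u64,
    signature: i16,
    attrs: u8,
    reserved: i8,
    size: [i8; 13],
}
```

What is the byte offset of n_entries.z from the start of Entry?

8

Config: 0..1  y  (1B, 1-aligned); 1..4  -- padding (3B); 4..8  z  (4B, 4-aligned); 8..12  id  (4B, 4-aligned); sizeof = 12, alignof = 4
0..4  inode  (4B, 4-aligned)
4..16  n_entries  (12B, 4-aligned)
within Config: z at 4
4 + 4 = 8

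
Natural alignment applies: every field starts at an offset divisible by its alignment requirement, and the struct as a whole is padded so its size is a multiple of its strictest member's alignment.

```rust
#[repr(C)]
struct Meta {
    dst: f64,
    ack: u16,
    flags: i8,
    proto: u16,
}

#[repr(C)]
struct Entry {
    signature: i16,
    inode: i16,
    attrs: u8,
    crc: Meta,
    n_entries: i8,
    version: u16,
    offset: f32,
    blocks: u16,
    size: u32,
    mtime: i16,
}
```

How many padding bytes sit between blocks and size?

2

Meta: @0: dst [8B, align 8] → 8; @8: ack [2B, align 2] → 10; @10: flags [1B, align 1] → 11; +1 pad (align 2); @12: proto [2B, align 2] → 14; +2 tail pad (align 8); size 16, align 8
@0: signature [2B, align 2] → 2
@2: inode [2B, align 2] → 4
@4: attrs [1B, align 1] → 5
+3 pad (align 8)
@8: crc [16B, align 8] → 24
@24: n_entries [1B, align 1] → 25
+1 pad (align 2)
@26: version [2B, align 2] → 28
@28: offset [4B, align 4] → 32
@32: blocks [2B, align 2] → 34
+2 pad (align 4)
@36: size [4B, align 4] → 40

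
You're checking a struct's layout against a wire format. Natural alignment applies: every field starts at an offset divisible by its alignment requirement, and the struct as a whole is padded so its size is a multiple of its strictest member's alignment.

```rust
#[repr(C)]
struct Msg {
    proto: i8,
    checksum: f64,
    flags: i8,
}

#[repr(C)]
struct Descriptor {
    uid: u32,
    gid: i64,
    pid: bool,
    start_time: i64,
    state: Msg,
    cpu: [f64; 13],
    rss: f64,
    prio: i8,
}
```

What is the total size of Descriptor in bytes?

Msg: proto at 0 (size 1, align 1) → ends 1; pad 7 to align 8 for checksum; checksum at 8 (size 8, align 8) → ends 16; flags at 16 (size 1, align 1) → ends 17; tail pad 7 to reach multiple of 8; total 24 bytes, alignment 8
uid at 0 (size 4, align 4) → ends 4
pad 4 to align 8 for gid
gid at 8 (size 8, align 8) → ends 16
pid at 16 (size 1, align 1) → ends 17
pad 7 to align 8 for start_time
start_time at 24 (size 8, align 8) → ends 32
state at 32 (size 24, align 8) → ends 56
cpu at 56 (size 104, align 8) → ends 160
rss at 160 (size 8, align 8) → ends 168
prio at 168 (size 1, align 1) → ends 169
tail pad 7 to reach multiple of 8
total 176 bytes, alignment 8

176 bytes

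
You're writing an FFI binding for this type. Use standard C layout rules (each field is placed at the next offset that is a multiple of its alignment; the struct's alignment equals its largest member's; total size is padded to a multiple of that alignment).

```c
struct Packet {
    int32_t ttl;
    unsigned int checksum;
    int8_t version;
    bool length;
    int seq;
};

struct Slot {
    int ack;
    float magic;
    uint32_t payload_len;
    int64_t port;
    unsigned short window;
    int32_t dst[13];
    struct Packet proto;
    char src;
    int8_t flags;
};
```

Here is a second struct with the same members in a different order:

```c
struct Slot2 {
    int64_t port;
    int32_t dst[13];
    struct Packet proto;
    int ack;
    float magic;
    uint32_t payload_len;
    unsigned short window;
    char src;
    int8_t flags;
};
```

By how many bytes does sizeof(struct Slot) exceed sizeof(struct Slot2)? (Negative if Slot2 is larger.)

Packet: ttl at 0 (size 4, align 4) → ends 4; checksum at 4 (size 4, align 4) → ends 8; version at 8 (size 1, align 1) → ends 9; length at 9 (size 1, align 1) → ends 10; pad 2 to align 4 for seq; seq at 12 (size 4, align 4) → ends 16; total 16 bytes, alignment 4
ack at 0 (size 4, align 4) → ends 4
magic at 4 (size 4, align 4) → ends 8
payload_len at 8 (size 4, align 4) → ends 12
pad 4 to align 8 for port
port at 16 (size 8, align 8) → ends 24
window at 24 (size 2, align 2) → ends 26
pad 2 to align 4 for dst
dst at 28 (size 52, align 4) → ends 80
proto at 80 (size 16, align 4) → ends 96
src at 96 (size 1, align 1) → ends 97
flags at 97 (size 1, align 1) → ends 98
tail pad 6 to reach multiple of 8
total 104 bytes, alignment 8
— Slot2 —
port at 0 (size 8, align 8) → ends 8
dst at 8 (size 52, align 4) → ends 60
proto at 60 (size 16, align 4) → ends 76
ack at 76 (size 4, align 4) → ends 80
magic at 80 (size 4, align 4) → ends 84
payload_len at 84 (size 4, align 4) → ends 88
window at 88 (size 2, align 2) → ends 90
src at 90 (size 1, align 1) → ends 91
flags at 91 (size 1, align 1) → ends 92
tail pad 4 to reach multiple of 8
total 96 bytes, alignment 8
104 − 96 = 8

8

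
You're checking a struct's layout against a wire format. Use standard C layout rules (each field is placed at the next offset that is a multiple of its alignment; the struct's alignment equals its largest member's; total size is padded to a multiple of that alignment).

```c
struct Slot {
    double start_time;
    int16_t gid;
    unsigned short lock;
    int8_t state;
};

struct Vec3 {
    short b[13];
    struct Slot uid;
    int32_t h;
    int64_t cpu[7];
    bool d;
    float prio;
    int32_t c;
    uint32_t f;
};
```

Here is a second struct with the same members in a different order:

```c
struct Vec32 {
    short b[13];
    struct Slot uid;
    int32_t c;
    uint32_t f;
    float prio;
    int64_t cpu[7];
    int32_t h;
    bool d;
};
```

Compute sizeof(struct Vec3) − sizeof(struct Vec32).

Slot: start_time at 0 (size 8, align 8) → ends 8; gid at 8 (size 2, align 2) → ends 10; lock at 10 (size 2, align 2) → ends 12; state at 12 (size 1, align 1) → ends 13; tail pad 3 to reach multiple of 8; total 16 bytes, alignment 8
b at 0 (size 26, align 2) → ends 26
pad 6 to align 8 for uid
uid at 32 (size 16, align 8) → ends 48
h at 48 (size 4, align 4) → ends 52
pad 4 to align 8 for cpu
cpu at 56 (size 56, align 8) → ends 112
d at 112 (size 1, align 1) → ends 113
pad 3 to align 4 for prio
prio at 116 (size 4, align 4) → ends 120
c at 120 (size 4, align 4) → ends 124
f at 124 (size 4, align 4) → ends 128
total 128 bytes, alignment 8
— Vec32 —
b at 0 (size 26, align 2) → ends 26
pad 6 to align 8 for uid
uid at 32 (size 16, align 8) → ends 48
c at 48 (size 4, align 4) → ends 52
f at 52 (size 4, align 4) → ends 56
prio at 56 (size 4, align 4) → ends 60
pad 4 to align 8 for cpu
cpu at 64 (size 56, align 8) → ends 120
h at 120 (size 4, align 4) → ends 124
d at 124 (size 1, align 1) → ends 125
tail pad 3 to reach multiple of 8
total 128 bytes, alignment 8
128 − 128 = 0

0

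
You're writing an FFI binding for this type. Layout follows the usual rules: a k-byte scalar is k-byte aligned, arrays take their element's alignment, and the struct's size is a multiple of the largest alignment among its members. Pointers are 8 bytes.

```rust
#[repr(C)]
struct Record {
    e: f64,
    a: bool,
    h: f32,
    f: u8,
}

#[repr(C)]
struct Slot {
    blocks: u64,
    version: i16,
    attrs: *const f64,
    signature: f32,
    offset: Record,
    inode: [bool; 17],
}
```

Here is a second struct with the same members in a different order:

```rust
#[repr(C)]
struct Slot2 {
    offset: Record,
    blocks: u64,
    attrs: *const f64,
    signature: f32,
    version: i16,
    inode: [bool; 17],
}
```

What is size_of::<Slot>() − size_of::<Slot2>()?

16

Record: e at 0 (size 8, align 8) → ends 8; a at 8 (size 1, align 1) → ends 9; pad 3 to align 4 for h; h at 12 (size 4, align 4) → ends 16; f at 16 (size 1, align 1) → ends 17; tail pad 7 to reach multiple of 8; total 24 bytes, alignment 8
blocks at 0 (size 8, align 8) → ends 8
version at 8 (size 2, align 2) → ends 10
pad 6 to align 8 for attrs
attrs at 16 (size 8, align 8) → ends 24
signature at 24 (size 4, align 4) → ends 28
pad 4 to align 8 for offset
offset at 32 (size 24, align 8) → ends 56
inode at 56 (size 17, align 1) → ends 73
tail pad 7 to reach multiple of 8
total 80 bytes, alignment 8
— Slot2 —
offset at 0 (size 24, align 8) → ends 24
blocks at 24 (size 8, align 8) → ends 32
attrs at 32 (size 8, align 8) → ends 40
signature at 40 (size 4, align 4) → ends 44
version at 44 (size 2, align 2) → ends 46
inode at 46 (size 17, align 1) → ends 63
tail pad 1 to reach multiple of 8
total 64 bytes, alignment 8
80 − 64 = 16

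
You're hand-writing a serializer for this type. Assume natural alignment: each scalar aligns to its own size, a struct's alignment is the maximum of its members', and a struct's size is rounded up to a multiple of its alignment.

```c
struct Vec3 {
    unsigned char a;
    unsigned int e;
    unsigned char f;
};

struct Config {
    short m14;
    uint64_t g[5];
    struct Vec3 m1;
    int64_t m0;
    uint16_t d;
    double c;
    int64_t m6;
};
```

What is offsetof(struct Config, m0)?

Vec3: 0..1  a  (1B, 1-aligned); 1..4  -- padding (3B); 4..8  e  (4B, 4-aligned); 8..9  f  (1B, 1-aligned); 9..12  -- tail padding (3B); sizeof = 12, alignof = 4
0..2  m14  (2B, 2-aligned)
2..8  -- padding (6B)
8..48  g  (40B, 8-aligned)
48..60  m1  (12B, 4-aligned)
60..64  -- padding (4B)
64..72  m0  (8B, 8-aligned)

64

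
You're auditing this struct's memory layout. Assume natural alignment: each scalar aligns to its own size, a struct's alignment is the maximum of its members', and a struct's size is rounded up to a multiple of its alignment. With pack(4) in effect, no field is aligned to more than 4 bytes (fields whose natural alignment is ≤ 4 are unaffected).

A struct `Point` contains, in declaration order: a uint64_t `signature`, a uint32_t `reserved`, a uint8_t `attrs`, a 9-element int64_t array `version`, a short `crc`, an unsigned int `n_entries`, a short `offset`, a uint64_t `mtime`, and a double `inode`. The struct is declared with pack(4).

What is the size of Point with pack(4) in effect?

116

0..8  signature  (8B, 4-aligned)
8..12  reserved  (4B, 4-aligned)
12..13  attrs  (1B, 1-aligned)
13..16  -- padding (3B)
16..88  version  (72B, 4-aligned)
88..90  crc  (2B, 2-aligned)
90..92  -- padding (2B)
92..96  n_entries  (4B, 4-aligned)
96..98  offset  (2B, 2-aligned)
98..100  -- padding (2B)
100..108  mtime  (8B, 4-aligned)
108..116  inode  (8B, 4-aligned)
sizeof = 116, alignof = 4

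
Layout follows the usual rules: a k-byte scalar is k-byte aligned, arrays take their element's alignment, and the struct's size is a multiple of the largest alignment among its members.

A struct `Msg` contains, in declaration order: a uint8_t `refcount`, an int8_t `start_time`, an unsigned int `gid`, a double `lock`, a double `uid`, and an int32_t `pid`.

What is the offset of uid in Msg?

refcount at 0 (size 1, align 1) → ends 1
start_time at 1 (size 1, align 1) → ends 2
pad 2 to align 4 for gid
gid at 4 (size 4, align 4) → ends 8
lock at 8 (size 8, align 8) → ends 16
uid at 16 (size 8, align 8) → ends 24

16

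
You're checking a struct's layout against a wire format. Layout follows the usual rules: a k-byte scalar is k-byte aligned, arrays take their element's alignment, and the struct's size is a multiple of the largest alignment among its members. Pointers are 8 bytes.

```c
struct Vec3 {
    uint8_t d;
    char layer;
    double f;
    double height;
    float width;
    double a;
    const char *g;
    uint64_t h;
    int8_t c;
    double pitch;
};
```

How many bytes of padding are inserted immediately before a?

d at 0 (size 1, align 1) → ends 1
layer at 1 (size 1, align 1) → ends 2
pad 6 to align 8 for f
f at 8 (size 8, align 8) → ends 16
height at 16 (size 8, align 8) → ends 24
width at 24 (size 4, align 4) → ends 28
pad 4 to align 8 for a
a at 32 (size 8, align 8) → ends 40

4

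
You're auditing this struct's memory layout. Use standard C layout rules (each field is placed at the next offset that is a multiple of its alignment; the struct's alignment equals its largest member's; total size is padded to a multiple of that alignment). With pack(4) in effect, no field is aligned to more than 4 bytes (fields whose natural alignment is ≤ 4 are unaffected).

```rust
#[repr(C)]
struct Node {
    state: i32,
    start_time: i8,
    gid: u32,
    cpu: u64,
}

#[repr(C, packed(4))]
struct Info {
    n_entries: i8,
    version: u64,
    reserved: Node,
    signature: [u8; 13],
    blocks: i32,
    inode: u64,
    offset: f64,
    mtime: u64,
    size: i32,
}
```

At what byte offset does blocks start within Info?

Node: state at 0 (size 4, align 4) → ends 4; start_time at 4 (size 1, align 1) → ends 5; pad 3 to align 4 for gid; gid at 8 (size 4, align 4) → ends 12; pad 4 to align 8 for cpu; cpu at 16 (size 8, align 8) → ends 24; total 24 bytes, alignment 8
n_entries at 0 (size 1, align 1) → ends 1
pad 3 to align 4 for version
version at 4 (size 8, align 4) → ends 12
reserved at 12 (size 24, align 4) → ends 36
signature at 36 (size 13, align 1) → ends 49
pad 3 to align 4 for blocks
blocks at 52 (size 4, align 4) → ends 56

52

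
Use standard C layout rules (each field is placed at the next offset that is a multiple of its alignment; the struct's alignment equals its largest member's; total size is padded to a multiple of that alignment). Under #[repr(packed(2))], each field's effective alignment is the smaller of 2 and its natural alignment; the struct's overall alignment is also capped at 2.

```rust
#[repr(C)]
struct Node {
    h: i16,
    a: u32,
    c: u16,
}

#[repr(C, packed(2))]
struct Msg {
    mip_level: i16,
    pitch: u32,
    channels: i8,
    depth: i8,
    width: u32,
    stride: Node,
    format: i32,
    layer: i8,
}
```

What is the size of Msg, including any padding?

30 bytes

Node: @0: h [2B, align 2] → 2; +2 pad (align 4); @4: a [4B, align 4] → 8; @8: c [2B, align 2] → 10; +2 tail pad (align 4); size 12, align 4
@0: mip_level [2B, align 2] → 2
@2: pitch [4B, align 2] → 6
@6: channels [1B, align 1] → 7
@7: depth [1B, align 1] → 8
@8: width [4B, align 2] → 12
@12: stride [12B, align 2] → 24
@24: format [4B, align 2] → 28
@28: layer [1B, align 1] → 29
+1 tail pad (align 2)
size 30, align 2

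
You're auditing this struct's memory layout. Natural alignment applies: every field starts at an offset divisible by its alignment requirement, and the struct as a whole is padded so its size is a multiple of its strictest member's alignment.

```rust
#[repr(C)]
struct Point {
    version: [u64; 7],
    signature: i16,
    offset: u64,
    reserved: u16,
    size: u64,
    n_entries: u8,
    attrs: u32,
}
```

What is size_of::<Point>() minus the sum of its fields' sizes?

15

version at 0 (size 56, align 8) → ends 56
signature at 56 (size 2, align 2) → ends 58
pad 6 to align 8 for offset
offset at 64 (size 8, align 8) → ends 72
reserved at 72 (size 2, align 2) → ends 74
pad 6 to align 8 for size
size at 80 (size 8, align 8) → ends 88
n_entries at 88 (size 1, align 1) → ends 89
pad 3 to align 4 for attrs
attrs at 92 (size 4, align 4) → ends 96
total 96 bytes, alignment 8
data bytes 81, size 96 → padding 15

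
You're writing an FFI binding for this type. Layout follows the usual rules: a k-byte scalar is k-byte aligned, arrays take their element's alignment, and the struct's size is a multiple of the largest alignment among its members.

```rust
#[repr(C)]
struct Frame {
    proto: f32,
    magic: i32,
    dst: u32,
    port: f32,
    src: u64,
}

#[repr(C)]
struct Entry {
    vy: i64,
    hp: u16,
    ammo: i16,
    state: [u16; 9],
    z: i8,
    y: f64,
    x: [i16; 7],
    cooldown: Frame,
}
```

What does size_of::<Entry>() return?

Frame: proto at 0 (size 4, align 4) → ends 4; magic at 4 (size 4, align 4) → ends 8; dst at 8 (size 4, align 4) → ends 12; port at 12 (size 4, align 4) → ends 16; src at 16 (size 8, align 8) → ends 24; total 24 bytes, alignment 8
vy at 0 (size 8, align 8) → ends 8
hp at 8 (size 2, align 2) → ends 10
ammo at 10 (size 2, align 2) → ends 12
state at 12 (size 18, align 2) → ends 30
z at 30 (size 1, align 1) → ends 31
pad 1 to align 8 for y
y at 32 (size 8, align 8) → ends 40
x at 40 (size 14, align 2) → ends 54
pad 2 to align 8 for cooldown
cooldown at 56 (size 24, align 8) → ends 80
total 80 bytes, alignment 8

80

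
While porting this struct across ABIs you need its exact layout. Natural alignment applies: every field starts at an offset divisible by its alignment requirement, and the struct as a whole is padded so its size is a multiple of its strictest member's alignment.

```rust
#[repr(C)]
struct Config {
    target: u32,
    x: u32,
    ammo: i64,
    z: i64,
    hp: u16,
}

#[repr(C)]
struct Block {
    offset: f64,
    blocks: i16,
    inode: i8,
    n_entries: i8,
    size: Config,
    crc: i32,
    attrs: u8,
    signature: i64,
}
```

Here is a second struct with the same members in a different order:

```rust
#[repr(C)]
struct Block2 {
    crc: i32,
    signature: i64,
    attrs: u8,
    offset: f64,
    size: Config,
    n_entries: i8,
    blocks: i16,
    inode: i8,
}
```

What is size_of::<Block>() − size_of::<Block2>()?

-8

Config: @0: target [4B, align 4] → 4; @4: x [4B, align 4] → 8; @8: ammo [8B, align 8] → 16; @16: z [8B, align 8] → 24; @24: hp [2B, align 2] → 26; +6 tail pad (align 8); size 32, align 8
@0: offset [8B, align 8] → 8
@8: blocks [2B, align 2] → 10
@10: inode [1B, align 1] → 11
@11: n_entries [1B, align 1] → 12
+4 pad (align 8)
@16: size [32B, align 8] → 48
@48: crc [4B, align 4] → 52
@52: attrs [1B, align 1] → 53
+3 pad (align 8)
@56: signature [8B, align 8] → 64
size 64, align 8
— Block2 —
@0: crc [4B, align 4] → 4
+4 pad (align 8)
@8: signature [8B, align 8] → 16
@16: attrs [1B, align 1] → 17
+7 pad (align 8)
@24: offset [8B, align 8] → 32
@32: size [32B, align 8] → 64
@64: n_entries [1B, align 1] → 65
+1 pad (align 2)
@66: blocks [2B, align 2] → 68
@68: inode [1B, align 1] → 69
+3 tail pad (align 8)
size 72, align 8
64 − 72 = -8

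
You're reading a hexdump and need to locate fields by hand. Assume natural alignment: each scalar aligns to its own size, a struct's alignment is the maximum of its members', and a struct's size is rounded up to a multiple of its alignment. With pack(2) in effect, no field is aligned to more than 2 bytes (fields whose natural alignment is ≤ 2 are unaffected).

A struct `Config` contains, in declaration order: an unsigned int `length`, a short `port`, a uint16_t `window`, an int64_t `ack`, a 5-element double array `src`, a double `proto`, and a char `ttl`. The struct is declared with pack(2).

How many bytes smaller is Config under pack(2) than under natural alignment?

natural layout:
  length at 0 (size 4, align 4) → ends 4
  port at 4 (size 2, align 2) → ends 6
  window at 6 (size 2, align 2) → ends 8
  ack at 8 (size 8, align 8) → ends 16
  src at 16 (size 40, align 8) → ends 56
  proto at 56 (size 8, align 8) → ends 64
  ttl at 64 (size 1, align 1) → ends 65
  tail pad 7 to reach multiple of 8
  total 72 bytes, alignment 8
packed(2) layout:
  length at 0 (size 4, align 2) → ends 4
  port at 4 (size 2, align 2) → ends 6
  window at 6 (size 2, align 2) → ends 8
  ack at 8 (size 8, align 2) → ends 16
  src at 16 (size 40, align 2) → ends 56
  proto at 56 (size 8, align 2) → ends 64
  ttl at 64 (size 1, align 1) → ends 65
  tail pad 1 to reach multiple of 2
  total 66 bytes, alignment 2
72 − 66 = 6

6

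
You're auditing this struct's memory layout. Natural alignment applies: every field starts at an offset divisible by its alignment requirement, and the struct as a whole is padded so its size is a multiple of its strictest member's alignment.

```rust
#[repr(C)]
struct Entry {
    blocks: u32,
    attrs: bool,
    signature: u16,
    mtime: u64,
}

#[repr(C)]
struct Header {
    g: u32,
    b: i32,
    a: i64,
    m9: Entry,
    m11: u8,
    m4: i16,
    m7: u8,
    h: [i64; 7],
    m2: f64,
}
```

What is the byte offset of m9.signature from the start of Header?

Entry: @0: blocks [4B, align 4] → 4; @4: attrs [1B, align 1] → 5; +1 pad (align 2); @6: signature [2B, align 2] → 8; @8: mtime [8B, align 8] → 16; size 16, align 8
@0: g [4B, align 4] → 4
@4: b [4B, align 4] → 8
@8: a [8B, align 8] → 16
@16: m9 [16B, align 8] → 32
within Entry: signature at 6
16 + 6 = 22

22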